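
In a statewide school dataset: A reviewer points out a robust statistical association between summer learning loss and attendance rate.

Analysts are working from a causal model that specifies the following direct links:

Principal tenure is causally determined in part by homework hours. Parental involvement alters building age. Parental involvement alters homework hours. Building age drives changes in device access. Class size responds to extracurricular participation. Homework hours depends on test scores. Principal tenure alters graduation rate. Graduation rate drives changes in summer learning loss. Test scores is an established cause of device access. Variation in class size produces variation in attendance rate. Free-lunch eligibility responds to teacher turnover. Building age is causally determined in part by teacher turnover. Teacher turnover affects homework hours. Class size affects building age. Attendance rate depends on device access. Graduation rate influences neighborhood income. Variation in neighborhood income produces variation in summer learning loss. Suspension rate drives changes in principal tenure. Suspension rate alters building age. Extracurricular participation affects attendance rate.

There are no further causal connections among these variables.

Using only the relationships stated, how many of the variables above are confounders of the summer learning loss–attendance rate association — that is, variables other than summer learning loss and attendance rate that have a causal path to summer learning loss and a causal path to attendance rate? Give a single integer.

4

The common causes are: parental involvement (to summer learning loss via parental involvement → homework hours → principal tenure → graduation rate → summer learning loss; to attendance rate via parental involvement → building age → device access → attendance rate); suspension rate (to summer learning loss via suspension rate → principal tenure → graduation rate → summer learning loss; to attendance rate via suspension rate → building age → device access → attendance rate); teacher turnover (to summer learning loss via teacher turnover → homework hours → principal tenure → graduation rate → summer learning loss; to attendance rate via teacher turnover → building age → device access → attendance rate); test scores (to summer learning loss via test scores → homework hours → principal tenure → graduation rate → summer learning loss; to attendance rate via test scores → device access → attendance rate).
Every other variable lacks a causal path to at least one of summer learning loss and attendance rate.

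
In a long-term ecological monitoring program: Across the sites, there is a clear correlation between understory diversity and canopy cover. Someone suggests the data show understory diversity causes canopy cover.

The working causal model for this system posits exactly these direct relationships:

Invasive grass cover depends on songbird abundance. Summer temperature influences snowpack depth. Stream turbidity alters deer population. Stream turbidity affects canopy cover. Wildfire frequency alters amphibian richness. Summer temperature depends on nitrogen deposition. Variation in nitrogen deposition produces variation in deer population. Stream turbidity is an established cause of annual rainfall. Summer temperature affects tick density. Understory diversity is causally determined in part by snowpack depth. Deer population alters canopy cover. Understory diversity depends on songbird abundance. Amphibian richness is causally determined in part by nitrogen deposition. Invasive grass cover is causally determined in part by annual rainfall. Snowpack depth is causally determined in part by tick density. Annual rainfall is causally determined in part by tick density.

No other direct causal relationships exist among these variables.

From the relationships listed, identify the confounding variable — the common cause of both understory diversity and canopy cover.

Nitrogen deposition has a causal path to understory diversity (nitrogen deposition → summer temperature → snowpack depth → understory diversity) and a separate causal path to canopy cover (nitrogen deposition → deer population → canopy cover), so it is a common cause of both.
No stated relationship gives understory diversity a causal route to canopy cover, so the correlation is explained by the shared upstream cause rather than a direct effect.

nitrogen deposition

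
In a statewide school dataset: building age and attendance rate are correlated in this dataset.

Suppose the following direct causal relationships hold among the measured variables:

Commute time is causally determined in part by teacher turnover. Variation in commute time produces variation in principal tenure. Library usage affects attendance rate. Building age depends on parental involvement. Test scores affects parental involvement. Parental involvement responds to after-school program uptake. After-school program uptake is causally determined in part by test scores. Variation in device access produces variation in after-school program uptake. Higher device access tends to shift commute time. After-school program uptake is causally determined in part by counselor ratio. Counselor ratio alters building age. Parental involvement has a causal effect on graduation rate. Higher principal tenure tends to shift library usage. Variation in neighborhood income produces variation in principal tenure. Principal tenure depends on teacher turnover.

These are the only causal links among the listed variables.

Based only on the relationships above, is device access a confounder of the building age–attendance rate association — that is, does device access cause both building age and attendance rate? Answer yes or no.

yes

Device access has a causal path to building age (device access → after-school program uptake → parental involvement → building age) and to attendance rate (device access → commute time → principal tenure → library usage → attendance rate), so it is a common cause of both — a confounder.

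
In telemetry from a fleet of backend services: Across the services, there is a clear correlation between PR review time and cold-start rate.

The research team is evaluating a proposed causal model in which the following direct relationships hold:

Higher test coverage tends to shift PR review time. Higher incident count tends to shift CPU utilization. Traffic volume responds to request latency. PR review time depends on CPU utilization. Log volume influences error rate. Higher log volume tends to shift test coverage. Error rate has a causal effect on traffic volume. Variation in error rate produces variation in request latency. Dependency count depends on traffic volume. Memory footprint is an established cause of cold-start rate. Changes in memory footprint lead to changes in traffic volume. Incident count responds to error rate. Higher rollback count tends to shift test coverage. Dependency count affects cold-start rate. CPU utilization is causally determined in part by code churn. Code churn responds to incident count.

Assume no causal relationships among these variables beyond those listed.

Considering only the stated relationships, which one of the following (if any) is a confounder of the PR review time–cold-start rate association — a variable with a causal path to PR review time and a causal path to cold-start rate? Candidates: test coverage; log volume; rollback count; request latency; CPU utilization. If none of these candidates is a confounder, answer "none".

Log volume causes PR review time (log volume → test coverage → PR review time) and also causes cold-start rate (log volume → error rate → traffic volume → dependency count → cold-start rate); it is a common cause of both.
Each of the other candidates lacks a causal path to at least one of PR review time and cold-start rate, so they do not confound the relationship.

log volume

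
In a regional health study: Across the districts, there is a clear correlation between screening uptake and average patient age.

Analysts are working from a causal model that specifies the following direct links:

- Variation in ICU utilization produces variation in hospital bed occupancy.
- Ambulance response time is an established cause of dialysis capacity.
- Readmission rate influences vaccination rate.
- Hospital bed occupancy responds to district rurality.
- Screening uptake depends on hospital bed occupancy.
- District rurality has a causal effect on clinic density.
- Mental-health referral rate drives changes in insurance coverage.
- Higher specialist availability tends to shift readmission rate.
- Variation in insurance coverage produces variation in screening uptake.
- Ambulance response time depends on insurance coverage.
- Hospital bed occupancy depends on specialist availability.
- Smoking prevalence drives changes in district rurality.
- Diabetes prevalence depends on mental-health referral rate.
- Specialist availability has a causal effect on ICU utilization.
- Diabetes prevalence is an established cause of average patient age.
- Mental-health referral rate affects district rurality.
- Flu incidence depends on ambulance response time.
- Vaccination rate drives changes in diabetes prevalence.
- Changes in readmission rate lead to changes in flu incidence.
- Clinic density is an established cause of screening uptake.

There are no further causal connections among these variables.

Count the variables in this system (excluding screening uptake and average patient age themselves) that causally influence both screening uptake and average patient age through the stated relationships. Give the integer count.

2

The common causes are: mental-health referral rate (to screening uptake via mental-health referral rate → insurance coverage → screening uptake; to average patient age via mental-health referral rate → diabetes prevalence → average patient age); specialist availability (to screening uptake via specialist availability → hospital bed occupancy → screening uptake; to average patient age via specialist availability → readmission rate → vaccination rate → diabetes prevalence → average patient age).
Every other variable lacks a causal path to at least one of screening uptake and average patient age.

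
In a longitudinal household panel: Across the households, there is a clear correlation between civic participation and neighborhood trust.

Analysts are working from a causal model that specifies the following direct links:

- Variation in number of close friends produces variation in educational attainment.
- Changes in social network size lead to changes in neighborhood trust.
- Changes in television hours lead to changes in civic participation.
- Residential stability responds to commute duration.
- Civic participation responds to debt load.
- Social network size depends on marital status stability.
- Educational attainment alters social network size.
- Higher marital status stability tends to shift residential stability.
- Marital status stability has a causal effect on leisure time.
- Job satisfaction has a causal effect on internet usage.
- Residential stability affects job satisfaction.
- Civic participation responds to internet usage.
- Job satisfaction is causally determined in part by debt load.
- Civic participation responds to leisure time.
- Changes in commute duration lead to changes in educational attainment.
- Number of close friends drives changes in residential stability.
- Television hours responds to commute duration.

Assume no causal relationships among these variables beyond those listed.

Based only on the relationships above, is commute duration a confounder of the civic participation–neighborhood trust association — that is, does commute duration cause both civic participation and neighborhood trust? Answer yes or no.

Commute duration has a causal path to civic participation (commute duration → television hours → civic participation) and to neighborhood trust (commute duration → educational attainment → social network size → neighborhood trust), so it is a common cause of both — a confounder.

yes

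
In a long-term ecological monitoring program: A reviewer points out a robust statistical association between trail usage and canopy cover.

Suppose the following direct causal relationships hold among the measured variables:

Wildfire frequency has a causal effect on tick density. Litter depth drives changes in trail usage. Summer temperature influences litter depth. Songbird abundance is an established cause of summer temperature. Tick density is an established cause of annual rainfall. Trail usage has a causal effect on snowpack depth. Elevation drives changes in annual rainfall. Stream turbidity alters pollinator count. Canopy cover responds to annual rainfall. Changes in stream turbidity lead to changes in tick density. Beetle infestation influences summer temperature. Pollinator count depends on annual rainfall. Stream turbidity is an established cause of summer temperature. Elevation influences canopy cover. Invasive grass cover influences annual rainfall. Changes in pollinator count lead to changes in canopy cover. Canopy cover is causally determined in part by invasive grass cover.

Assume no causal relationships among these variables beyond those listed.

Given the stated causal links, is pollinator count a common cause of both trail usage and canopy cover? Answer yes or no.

no

Pollinator count has no stated causal path to trail usage. A confounder must cause both variables, so pollinator count does not qualify.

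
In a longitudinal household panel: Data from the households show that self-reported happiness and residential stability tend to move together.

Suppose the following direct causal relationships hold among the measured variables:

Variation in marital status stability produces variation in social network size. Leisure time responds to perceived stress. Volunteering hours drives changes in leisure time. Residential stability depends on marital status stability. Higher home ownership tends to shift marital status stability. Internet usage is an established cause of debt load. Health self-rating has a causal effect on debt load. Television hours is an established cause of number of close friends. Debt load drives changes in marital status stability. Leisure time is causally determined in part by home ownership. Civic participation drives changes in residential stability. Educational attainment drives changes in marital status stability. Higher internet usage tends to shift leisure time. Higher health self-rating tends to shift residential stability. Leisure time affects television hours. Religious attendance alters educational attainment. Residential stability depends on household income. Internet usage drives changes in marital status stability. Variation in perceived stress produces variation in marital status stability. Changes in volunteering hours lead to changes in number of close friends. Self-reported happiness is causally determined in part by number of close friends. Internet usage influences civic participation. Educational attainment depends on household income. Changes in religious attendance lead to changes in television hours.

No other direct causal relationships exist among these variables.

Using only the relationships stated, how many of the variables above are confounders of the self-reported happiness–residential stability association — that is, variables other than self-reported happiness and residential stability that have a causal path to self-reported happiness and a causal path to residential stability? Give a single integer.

4

The common causes are: home ownership (to self-reported happiness via home ownership → leisure time → television hours → number of close friends → self-reported happiness; to residential stability via home ownership → marital status stability → residential stability); internet usage (to self-reported happiness via internet usage → leisure time → television hours → number of close friends → self-reported happiness; to residential stability via internet usage → marital status stability → residential stability); perceived stress (to self-reported happiness via perceived stress → leisure time → television hours → number of close friends → self-reported happiness; to residential stability via perceived stress → marital status stability → residential stability); religious attendance (to self-reported happiness via religious attendance → television hours → number of close friends → self-reported happiness; to residential stability via religious attendance → educational attainment → marital status stability → residential stability).
Every other variable lacks a causal path to at least one of self-reported happiness and residential stability.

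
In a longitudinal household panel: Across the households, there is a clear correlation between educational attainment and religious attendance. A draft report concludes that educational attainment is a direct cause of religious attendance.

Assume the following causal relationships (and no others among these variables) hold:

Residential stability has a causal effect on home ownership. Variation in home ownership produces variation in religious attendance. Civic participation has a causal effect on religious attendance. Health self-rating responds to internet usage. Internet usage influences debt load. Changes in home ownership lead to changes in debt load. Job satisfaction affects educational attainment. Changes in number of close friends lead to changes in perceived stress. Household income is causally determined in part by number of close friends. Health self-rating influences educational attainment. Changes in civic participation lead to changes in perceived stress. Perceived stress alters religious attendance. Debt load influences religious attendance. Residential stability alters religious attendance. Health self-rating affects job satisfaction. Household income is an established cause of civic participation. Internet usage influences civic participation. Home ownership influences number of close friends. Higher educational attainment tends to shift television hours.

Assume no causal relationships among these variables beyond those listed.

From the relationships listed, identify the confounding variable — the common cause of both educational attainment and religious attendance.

Internet usage has a causal path to educational attainment (internet usage → health self-rating → educational attainment) and a separate causal path to religious attendance (internet usage → civic participation → religious attendance), so it is a common cause of both.
No stated relationship gives educational attainment a causal route to religious attendance, so the correlation is explained by the shared upstream cause rather than a direct effect.

internet usage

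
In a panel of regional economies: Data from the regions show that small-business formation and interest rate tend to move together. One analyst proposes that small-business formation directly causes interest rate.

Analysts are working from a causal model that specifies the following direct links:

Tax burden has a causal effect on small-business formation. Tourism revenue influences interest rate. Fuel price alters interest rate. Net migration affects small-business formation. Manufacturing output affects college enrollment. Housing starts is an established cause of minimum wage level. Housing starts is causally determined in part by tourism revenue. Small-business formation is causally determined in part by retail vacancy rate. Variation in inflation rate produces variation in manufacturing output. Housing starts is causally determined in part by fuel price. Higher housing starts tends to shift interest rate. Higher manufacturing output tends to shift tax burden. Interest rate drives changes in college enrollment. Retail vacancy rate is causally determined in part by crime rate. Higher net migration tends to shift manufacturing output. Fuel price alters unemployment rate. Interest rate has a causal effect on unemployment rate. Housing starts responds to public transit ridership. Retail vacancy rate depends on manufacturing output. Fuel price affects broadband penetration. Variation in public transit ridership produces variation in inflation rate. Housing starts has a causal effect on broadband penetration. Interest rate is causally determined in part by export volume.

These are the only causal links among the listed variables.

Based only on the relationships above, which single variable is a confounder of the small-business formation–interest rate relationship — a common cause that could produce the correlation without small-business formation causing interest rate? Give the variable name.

public transit ridership

Public transit ridership has a causal path to small-business formation (public transit ridership → inflation rate → manufacturing output → retail vacancy rate → small-business formation) and a separate causal path to interest rate (public transit ridership → housing starts → interest rate), so it is a common cause of both.
No stated relationship gives small-business formation a causal route to interest rate, so the correlation is explained by the shared upstream cause rather than a direct effect.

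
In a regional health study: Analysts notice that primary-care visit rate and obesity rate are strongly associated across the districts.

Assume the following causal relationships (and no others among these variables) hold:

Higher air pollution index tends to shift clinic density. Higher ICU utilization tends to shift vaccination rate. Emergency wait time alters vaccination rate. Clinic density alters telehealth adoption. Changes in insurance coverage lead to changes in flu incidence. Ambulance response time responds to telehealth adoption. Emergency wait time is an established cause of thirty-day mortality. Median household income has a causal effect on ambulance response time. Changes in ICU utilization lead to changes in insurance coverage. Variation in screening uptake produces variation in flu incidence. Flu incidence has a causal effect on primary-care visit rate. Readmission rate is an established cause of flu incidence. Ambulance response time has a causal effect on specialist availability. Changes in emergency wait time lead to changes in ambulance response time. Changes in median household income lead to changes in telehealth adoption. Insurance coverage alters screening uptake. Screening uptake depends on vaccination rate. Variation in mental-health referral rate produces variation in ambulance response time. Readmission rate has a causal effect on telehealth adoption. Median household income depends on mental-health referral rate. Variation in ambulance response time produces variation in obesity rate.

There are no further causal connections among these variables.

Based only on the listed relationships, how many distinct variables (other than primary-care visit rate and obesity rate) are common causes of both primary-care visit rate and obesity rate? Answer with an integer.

The common causes are: emergency wait time (to primary-care visit rate via emergency wait time → vaccination rate → screening uptake → flu incidence → primary-care visit rate; to obesity rate via emergency wait time → ambulance response time → obesity rate); readmission rate (to primary-care visit rate via readmission rate → flu incidence → primary-care visit rate; to obesity rate via readmission rate → telehealth adoption → ambulance response time → obesity rate).
Every other variable lacks a causal path to at least one of primary-care visit rate and obesity rate.

2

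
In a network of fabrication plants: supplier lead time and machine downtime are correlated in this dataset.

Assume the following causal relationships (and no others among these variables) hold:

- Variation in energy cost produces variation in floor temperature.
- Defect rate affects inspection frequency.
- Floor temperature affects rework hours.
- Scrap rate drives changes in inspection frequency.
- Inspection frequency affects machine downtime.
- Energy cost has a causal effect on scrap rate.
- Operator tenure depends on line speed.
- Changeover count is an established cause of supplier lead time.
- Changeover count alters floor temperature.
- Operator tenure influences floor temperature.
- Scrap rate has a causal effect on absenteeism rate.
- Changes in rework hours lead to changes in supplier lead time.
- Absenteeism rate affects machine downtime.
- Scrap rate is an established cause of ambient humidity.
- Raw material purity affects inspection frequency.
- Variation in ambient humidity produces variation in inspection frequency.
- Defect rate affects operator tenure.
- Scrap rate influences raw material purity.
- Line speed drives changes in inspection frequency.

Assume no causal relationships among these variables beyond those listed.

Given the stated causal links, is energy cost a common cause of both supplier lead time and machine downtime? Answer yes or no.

Energy cost has a causal path to supplier lead time (energy cost → floor temperature → rework hours → supplier lead time) and to machine downtime (energy cost → scrap rate → absenteeism rate → machine downtime), so it is a common cause of both — a confounder.

yes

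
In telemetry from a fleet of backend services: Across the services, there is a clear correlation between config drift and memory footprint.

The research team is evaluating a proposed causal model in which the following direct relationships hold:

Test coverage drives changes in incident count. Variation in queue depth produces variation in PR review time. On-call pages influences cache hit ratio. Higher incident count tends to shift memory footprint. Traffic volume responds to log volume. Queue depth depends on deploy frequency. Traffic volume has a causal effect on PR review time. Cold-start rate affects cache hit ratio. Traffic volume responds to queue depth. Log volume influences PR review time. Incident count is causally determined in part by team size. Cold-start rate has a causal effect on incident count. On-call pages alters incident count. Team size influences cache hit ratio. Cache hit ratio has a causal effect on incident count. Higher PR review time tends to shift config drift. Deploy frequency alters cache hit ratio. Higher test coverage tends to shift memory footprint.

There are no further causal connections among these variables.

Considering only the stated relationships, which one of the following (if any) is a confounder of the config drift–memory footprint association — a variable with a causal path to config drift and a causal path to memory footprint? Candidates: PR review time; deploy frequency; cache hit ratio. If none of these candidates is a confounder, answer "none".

deploy frequency

Deploy frequency causes config drift (deploy frequency → queue depth → PR review time → config drift) and also causes memory footprint (deploy frequency → cache hit ratio → incident count → memory footprint); it is a common cause of both.
Each of the other candidates lacks a causal path to at least one of config drift and memory footprint, so they do not confound the relationship.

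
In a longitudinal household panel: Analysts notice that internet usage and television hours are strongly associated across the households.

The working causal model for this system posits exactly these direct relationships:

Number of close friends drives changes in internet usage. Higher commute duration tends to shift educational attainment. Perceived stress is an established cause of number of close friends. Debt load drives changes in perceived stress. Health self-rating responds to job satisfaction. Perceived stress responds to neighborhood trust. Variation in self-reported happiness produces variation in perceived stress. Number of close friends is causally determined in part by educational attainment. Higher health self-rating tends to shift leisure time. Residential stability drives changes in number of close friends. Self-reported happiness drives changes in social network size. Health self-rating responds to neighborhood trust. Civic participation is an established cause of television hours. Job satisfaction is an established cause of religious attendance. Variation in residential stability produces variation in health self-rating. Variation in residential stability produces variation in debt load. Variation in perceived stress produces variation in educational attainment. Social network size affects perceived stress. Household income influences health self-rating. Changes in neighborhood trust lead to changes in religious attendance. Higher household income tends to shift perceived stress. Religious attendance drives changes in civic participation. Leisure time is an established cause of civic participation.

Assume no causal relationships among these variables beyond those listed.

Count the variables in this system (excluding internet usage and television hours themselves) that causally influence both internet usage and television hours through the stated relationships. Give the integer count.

3

The common causes are: household income (to internet usage via household income → perceived stress → number of close friends → internet usage; to television hours via household income → health self-rating → leisure time → civic participation → television hours); neighborhood trust (to internet usage via neighborhood trust → perceived stress → number of close friends → internet usage; to television hours via neighborhood trust → religious attendance → civic participation → television hours); residential stability (to internet usage via residential stability → number of close friends → internet usage; to television hours via residential stability → health self-rating → leisure time → civic participation → television hours).
Every other variable lacks a causal path to at least one of internet usage and television hours.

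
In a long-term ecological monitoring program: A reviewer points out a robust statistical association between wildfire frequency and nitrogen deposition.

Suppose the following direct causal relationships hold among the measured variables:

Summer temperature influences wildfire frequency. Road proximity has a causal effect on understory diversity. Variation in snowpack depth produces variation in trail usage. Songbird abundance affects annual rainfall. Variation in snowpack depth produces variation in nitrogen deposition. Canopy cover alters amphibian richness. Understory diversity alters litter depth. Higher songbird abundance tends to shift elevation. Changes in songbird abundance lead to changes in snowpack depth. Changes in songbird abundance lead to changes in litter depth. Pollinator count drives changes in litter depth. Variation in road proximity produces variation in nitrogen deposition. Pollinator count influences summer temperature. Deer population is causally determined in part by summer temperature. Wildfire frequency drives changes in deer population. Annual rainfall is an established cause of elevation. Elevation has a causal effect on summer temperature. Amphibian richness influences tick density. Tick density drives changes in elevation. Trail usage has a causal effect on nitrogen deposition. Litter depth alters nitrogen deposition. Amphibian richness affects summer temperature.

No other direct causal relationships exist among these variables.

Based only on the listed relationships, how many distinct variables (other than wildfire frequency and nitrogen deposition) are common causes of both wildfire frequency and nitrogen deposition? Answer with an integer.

2

The common causes are: pollinator count (to wildfire frequency via pollinator count → summer temperature → wildfire frequency; to nitrogen deposition via pollinator count → litter depth → nitrogen deposition); songbird abundance (to wildfire frequency via songbird abundance → elevation → summer temperature → wildfire frequency; to nitrogen deposition via songbird abundance → snowpack depth → nitrogen deposition).
Every other variable lacks a causal path to at least one of wildfire frequency and nitrogen deposition.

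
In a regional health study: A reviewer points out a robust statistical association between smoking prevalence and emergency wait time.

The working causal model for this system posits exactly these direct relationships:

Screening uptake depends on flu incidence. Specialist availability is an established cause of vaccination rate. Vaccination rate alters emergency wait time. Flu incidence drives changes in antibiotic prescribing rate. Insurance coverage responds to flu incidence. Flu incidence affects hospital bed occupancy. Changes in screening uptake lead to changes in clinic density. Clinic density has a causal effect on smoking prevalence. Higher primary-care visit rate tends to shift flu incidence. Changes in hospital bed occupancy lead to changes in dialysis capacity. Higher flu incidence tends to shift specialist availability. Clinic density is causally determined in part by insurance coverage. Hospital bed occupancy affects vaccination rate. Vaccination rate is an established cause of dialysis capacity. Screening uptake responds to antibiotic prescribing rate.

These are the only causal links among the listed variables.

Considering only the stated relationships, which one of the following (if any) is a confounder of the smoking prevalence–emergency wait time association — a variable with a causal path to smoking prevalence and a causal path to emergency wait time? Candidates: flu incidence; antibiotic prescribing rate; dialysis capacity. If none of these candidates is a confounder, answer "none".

flu incidence

Flu incidence causes smoking prevalence (flu incidence → screening uptake → clinic density → smoking prevalence) and also causes emergency wait time (flu incidence → specialist availability → vaccination rate → emergency wait time); it is a common cause of both.
Each of the other candidates lacks a causal path to at least one of smoking prevalence and emergency wait time, so they do not confound the relationship.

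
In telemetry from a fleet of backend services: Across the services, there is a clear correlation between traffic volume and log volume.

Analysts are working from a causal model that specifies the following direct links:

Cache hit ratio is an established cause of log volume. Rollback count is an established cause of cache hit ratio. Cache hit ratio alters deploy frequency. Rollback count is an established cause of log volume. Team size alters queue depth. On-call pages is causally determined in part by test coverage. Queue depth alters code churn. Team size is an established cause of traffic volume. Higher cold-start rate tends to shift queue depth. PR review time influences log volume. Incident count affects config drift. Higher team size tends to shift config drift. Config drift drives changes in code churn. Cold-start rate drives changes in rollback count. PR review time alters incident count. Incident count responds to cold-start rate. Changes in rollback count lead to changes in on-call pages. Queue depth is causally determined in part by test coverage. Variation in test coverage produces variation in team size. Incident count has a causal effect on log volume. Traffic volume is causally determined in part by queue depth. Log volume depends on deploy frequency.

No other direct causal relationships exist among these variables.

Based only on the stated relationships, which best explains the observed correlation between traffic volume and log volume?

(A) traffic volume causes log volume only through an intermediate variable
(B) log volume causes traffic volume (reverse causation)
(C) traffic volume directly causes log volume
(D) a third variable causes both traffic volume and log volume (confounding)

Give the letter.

D

Cold-start rate causes traffic volume (cold-start rate → queue depth → traffic volume) and log volume (cold-start rate → incident count → log volume) — a common cause creating the correlation.
There is no stated path from traffic volume to log volume or from log volume to traffic volume, so neither direct nor reverse causation applies.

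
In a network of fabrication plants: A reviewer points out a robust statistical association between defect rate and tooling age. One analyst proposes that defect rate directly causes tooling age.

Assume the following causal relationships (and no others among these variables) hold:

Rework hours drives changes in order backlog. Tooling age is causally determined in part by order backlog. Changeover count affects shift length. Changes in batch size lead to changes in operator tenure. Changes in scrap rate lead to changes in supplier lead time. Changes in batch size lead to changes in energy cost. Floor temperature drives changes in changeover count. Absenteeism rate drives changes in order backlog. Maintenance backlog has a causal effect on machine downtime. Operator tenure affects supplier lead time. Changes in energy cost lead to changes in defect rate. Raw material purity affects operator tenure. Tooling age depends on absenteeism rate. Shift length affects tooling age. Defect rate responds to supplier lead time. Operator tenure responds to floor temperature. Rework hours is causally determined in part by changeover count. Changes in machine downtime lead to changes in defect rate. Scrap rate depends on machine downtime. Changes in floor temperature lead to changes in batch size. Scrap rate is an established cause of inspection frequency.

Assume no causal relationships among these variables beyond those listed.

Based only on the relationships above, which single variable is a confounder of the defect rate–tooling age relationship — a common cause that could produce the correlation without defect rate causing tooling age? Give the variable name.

floor temperature

Floor temperature has a causal path to defect rate (floor temperature → batch size → energy cost → defect rate) and a separate causal path to tooling age (floor temperature → changeover count → shift length → tooling age), so it is a common cause of both.
No stated relationship gives defect rate a causal route to tooling age, so the correlation is explained by the shared upstream cause rather than a direct effect.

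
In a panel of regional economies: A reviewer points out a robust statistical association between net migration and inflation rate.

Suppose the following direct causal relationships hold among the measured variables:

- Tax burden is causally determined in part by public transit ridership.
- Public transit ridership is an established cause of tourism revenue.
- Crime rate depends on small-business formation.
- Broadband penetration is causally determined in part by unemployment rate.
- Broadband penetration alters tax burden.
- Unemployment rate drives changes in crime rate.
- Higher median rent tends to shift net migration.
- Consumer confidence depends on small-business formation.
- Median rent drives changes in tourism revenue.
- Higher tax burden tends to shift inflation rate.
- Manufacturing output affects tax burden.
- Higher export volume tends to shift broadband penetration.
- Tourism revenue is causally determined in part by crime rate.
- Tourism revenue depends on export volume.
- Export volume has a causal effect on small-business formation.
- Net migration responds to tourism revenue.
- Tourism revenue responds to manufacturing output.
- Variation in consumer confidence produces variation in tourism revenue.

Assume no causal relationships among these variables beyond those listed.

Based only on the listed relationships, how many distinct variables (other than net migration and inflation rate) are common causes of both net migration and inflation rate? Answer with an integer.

4

The common causes are: export volume (to net migration via export volume → tourism revenue → net migration; to inflation rate via export volume → broadband penetration → tax burden → inflation rate); manufacturing output (to net migration via manufacturing output → tourism revenue → net migration; to inflation rate via manufacturing output → tax burden → inflation rate); public transit ridership (to net migration via public transit ridership → tourism revenue → net migration; to inflation rate via public transit ridership → tax burden → inflation rate); unemployment rate (to net migration via unemployment rate → crime rate → tourism revenue → net migration; to inflation rate via unemployment rate → broadband penetration → tax burden → inflation rate).
Every other variable lacks a causal path to at least one of net migration and inflation rate.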